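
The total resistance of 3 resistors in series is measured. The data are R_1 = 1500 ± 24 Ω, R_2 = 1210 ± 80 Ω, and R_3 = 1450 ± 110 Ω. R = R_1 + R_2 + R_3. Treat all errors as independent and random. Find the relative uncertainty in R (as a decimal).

0.0332

For a sum/difference, combine absolute errors in quadrature:
  (δR_1)² = 576;  (δR_2)² = 6400;  (δR_3)² = 12100
δR = √(19100) = 138 Ω
R = 4160 Ω, so δR/R = 138/4160 = 0.0332.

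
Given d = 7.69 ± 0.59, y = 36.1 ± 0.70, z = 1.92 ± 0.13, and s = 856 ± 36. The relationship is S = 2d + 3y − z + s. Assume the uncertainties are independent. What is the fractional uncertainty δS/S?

S is a linear combination, so absolute uncertainties add in quadrature:
  (2·δd)² = 1.39;  (3·δy)² = 4.41;  (δz)² = 0.0169;  (δs)² = 1300
δS = √(1300) = 36.1
S = 978, so δS/S = 36.1/978 = 0.0369.

0.0369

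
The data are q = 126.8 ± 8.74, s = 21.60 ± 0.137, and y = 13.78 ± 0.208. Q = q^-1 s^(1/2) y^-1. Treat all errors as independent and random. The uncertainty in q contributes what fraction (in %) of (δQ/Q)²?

95.2%

(δQ/Q)² = (-1·δq/q)² + (½·δs/s)² + (-1·δy/y)²
  q term: (-1×0.0689)² = 0.00475
  s term: (0.5×0.00634)² = 1.01e-05
  y term: (-1×0.0151)² = 0.000228
Total = 0.00499. Share from q = 0.00475/0.00499 = 0.952.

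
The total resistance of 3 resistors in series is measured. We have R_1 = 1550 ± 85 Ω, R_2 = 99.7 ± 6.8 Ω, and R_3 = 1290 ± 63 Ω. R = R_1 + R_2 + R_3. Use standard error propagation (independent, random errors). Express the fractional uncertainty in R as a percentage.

Absolute uncertainties add in quadrature for a linear combination:
  (δR_1)² = 7220;  (δR_2)² = 46.2;  (δR_3)² = 3970
δR = √(11200) = 106 Ω
R = 2940 Ω, so δR/R = 106/2940 = 0.0361.

3.61%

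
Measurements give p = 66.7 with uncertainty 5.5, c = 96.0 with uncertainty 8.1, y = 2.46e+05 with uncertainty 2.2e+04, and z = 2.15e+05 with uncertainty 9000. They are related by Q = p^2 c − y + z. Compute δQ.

82600

Let w = p^2·c = 4.27e+05. δw/w = √((2·δp/p)² + (1·δc/c)²) = √(0.0272 + 0.00712) = 0.185, so δw = 79100.
Q = w − y + z: δQ = √(δw² + δy² + δz²) = √(6.26e+09 + 4.84e+08 + 8.1e+07) = 82600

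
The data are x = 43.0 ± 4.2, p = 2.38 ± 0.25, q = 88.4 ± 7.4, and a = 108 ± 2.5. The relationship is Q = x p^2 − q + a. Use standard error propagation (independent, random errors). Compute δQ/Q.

Let w = x·p^2 = 244. δw/w = √((1·δx/x)² + (2·δp/p)²) = √(0.00954 + 0.0441) = 0.232, so δw = 56.4.
Q = w − q + a: δQ = √(δw² + δq² + δa²) = √(3180 + 54.8 + 6.25) = 57.0
Q = 263, so δQ/Q = 57.0/263 = 0.216.

0.216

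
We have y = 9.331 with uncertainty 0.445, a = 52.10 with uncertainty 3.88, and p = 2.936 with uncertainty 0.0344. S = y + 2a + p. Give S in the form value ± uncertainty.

S is a linear combination, so absolute uncertainties add in quadrature:
  (δy)² = 0.198;  (2·δa)² = 60.2;  (δp)² = 0.00118
δS = √(60.4) = 7.77
S = 116.5.

116.5 ± 7.77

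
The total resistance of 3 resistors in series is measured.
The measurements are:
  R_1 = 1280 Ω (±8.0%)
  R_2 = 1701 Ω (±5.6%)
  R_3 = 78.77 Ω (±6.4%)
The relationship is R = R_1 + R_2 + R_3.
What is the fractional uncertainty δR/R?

0.0457

Sums and differences: (δR)² = Σ (cᵢ δxᵢ)².
  (δR_1)² = 10500;  (δR_2)² = 9070;  (δR_3)² = 25.4
δR = √(19600) = 140 Ω
R = 3060 Ω, so δR/R = 140/3060 = 0.0457.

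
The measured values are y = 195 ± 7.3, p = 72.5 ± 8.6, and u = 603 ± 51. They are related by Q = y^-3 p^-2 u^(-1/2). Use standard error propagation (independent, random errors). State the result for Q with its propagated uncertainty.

(1.04 ± 0.278) × 10^-12

For a monomial Q ∝ y^-3, p^-2, u^(-1/2), fractional errors add in quadrature:
  (-3·δy/y)² = (-3×0.0374)² = 0.0126;  (-2·δp/p)² = (-2×0.119)² = 0.0563;  (−½·δu/u)² = (-0.5×0.0846)² = 0.00179
δQ/Q = √(0.0707) = 0.266
Q = 1.04e-12, so δQ = 0.266 × 1.04e-12 = 2.78e-13.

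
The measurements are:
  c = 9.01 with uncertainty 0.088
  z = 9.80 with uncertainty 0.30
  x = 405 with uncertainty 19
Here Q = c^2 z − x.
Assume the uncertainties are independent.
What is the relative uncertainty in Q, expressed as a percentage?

8.85%

Let p = c^2·z = 796. δp/p = √((2·δc/c)² + (1·δz/z)²) = √(0.000382 + 0.000937) = 0.0363, so δp = 28.9.
Q = p − x: δQ = √(δp² + δx²) = √(835 + 361) = 34.6
Q = 391, so δQ/Q = 34.6/391 = 0.0885.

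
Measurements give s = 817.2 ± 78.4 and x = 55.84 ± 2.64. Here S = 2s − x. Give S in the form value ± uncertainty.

Each term contributes (cᵢ δxᵢ)² to (δS)²:
  (2·δs)² = 24600;  (δx)² = 6.97
δS = √(24600) = 157
S = 1579.

1579 ± 157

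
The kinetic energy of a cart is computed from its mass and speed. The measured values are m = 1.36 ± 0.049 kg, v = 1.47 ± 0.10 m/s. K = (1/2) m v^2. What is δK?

Each factor contributes (exponent × relative error)² to (δK/K)²:
  (1·δm/m)² = (1×0.0360)² = 0.00130;  (2·δv/v)² = (2×0.0680)² = 0.0185
δK/K = √(0.0198) = 0.141
K = 1.47 J, so δK = 0.141 × 1.47 = 0.207 J.

0.207 J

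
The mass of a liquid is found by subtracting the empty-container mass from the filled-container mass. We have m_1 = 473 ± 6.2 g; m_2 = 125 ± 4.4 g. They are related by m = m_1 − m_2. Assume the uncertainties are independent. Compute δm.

Sums and differences: (δm)² = Σ (cᵢ δxᵢ)².
  (δm_1)² = 38.4;  (δm_2)² = 19.4
δm = √(57.8) = 7.60 g

7.60 g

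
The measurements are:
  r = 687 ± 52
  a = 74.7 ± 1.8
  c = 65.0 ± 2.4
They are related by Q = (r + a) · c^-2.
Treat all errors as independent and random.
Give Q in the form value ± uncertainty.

0.180 ± 0.0181

Let u = r + a = 762. δu = √(δr² + δa²) = √(2700 + 3.24) = 52.0, so δu/u = 0.0683.
Q is then a monomial in u, c:
δQ/Q = √((δu/u)² + (-2·δc/c)²) = √(0.00467 + 0.00545) = 0.101
Q = 0.180, so δQ = 0.101 × 0.180 = 0.0181.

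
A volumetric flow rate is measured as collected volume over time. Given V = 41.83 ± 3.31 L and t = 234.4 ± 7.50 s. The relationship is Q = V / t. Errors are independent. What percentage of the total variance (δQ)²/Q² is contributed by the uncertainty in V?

85.9%

(δQ/Q)² = (1·δV/V)² + (-1·δt/t)²
  V term: (1×0.0791)² = 0.00626
  t term: (-1×0.0320)² = 0.00102
Total = 0.00729. Share from V = 0.00626/0.00729 = 0.859.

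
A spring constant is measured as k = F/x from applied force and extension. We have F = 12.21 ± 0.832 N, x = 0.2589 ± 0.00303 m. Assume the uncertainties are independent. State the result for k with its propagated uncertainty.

Relative error in a monomial: (δk/k)² = Σ (nᵢ · δxᵢ/xᵢ)².
  (1·δF/F)² = (1×0.0681)² = 0.00464;  (-1·δx/x)² = (-1×0.0117)² = 0.000137
δk/k = √(0.00478) = 0.0691
k = 47.16 N/m, so δk = 0.0691 × 47.16 = 3.26 N/m.

47.16 ± 3.26 N/m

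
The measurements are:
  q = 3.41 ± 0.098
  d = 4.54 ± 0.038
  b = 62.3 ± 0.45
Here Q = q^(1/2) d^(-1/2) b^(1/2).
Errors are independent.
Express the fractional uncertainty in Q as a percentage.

1.54%

Products/powers → add relative errors in quadrature, weighted by exponent:
  (½·δq/q)² = (0.5×0.0287)² = 0.000206;  (−½·δd/d)² = (-0.5×0.00837)² = 1.75e-05;  (½·δb/b)² = (0.5×0.00722)² = 1.3e-05
δQ/Q = √(0.000237) = 0.0154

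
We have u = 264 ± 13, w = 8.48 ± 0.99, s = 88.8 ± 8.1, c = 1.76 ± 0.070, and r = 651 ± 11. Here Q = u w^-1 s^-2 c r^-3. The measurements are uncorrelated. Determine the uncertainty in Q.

5.82e-12

Products/powers → add relative errors in quadrature, weighted by exponent:
  (1·δu/u)² = (1×0.0492)² = 0.00242;  (-1·δw/w)² = (-1×0.117)² = 0.0136;  (-2·δs/s)² = (-2×0.0912)² = 0.0333;  (1·δc/c)² = (1×0.0398)² = 0.00158;  (-3·δr/r)² = (-3×0.0169)² = 0.00257
δQ/Q = √(0.0535) = 0.231
Q = 2.52e-11, so δQ = 0.231 × 2.52e-11 = 5.82e-12.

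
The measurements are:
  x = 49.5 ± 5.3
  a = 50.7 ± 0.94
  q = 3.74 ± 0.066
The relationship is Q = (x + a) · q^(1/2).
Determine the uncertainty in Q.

10.5

Let u = x + a = 100. δu = √(δx² + δa²) = √(28.1 + 0.884) = 5.38, so δu/u = 0.0537.
Q is then a monomial in u, q:
δQ/Q = √((δu/u)² + (½·δq/q)²) = √(0.00289 + 7.79e-05) = 0.0544
Q = 194, so δQ = 0.0544 × 194 = 10.5.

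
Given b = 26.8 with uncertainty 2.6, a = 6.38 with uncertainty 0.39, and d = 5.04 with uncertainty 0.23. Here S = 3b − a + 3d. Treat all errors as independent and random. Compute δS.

Absolute uncertainties add in quadrature for a linear combination:
  (3·δb)² = 60.8;  (δa)² = 0.152;  (3·δd)² = 0.476
δS = √(61.5) = 7.84

7.84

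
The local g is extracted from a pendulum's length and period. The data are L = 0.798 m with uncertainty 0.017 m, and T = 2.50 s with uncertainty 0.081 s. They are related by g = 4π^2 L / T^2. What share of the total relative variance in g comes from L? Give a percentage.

9.75%

(δg/g)² = (1·δL/L)² + (-2·δT/T)²
  L term: (1×0.0213)² = 0.000454
  T term: (-2×0.0324)² = 0.00420
Total = 0.00465. Share from L = 0.000454/0.00465 = 0.0975.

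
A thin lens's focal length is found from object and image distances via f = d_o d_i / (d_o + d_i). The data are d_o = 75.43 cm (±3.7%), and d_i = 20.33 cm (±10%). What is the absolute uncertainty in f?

∂f/∂d_o = (d_i/(d_o+d_i))² = 0.0451;  ∂f/∂d_i = (d_o/(d_o+d_i))² = 0.620
δf = √((∂f/∂d_o · δd_o)² + (∂f/∂d_i · δd_i)²) = √(0.0158 + 1.59) = 1.27 cm

1.27 cm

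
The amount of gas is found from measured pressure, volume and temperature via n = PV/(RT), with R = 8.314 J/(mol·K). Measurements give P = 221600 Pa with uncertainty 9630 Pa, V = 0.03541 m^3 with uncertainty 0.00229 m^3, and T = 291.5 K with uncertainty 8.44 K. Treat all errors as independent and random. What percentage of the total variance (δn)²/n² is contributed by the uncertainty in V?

(δn/n)² = (1·δP/P)² + (1·δV/V)² + (-1·δT/T)²
  P term: (1×0.0435)² = 0.00189
  V term: (1×0.0647)² = 0.00418
  T term: (-1×0.0290)² = 0.000838
Total = 0.00691. Share from V = 0.00418/0.00691 = 0.605.

60.5%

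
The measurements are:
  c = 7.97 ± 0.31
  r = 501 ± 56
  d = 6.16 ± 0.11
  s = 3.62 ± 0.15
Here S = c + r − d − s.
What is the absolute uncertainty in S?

For a sum/difference, combine absolute errors in quadrature:
  (δc)² = 0.0961;  (δr)² = 3140;  (δd)² = 0.0121;  (δs)² = 0.0225
δS = √(3140) = 56.0

56.0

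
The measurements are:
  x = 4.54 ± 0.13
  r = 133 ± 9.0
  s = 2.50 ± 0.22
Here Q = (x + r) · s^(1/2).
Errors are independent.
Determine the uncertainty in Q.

17.1

Let u = x + r = 138. δu = √(δx² + δr²) = √(0.0169 + 81.0) = 9.00, so δu/u = 0.0654.
Q is then a monomial in u, s:
δQ/Q = √((δu/u)² + (½·δs/s)²) = √(0.00428 + 0.00194) = 0.0789
Q = 217, so δQ = 0.0789 × 217 = 17.1.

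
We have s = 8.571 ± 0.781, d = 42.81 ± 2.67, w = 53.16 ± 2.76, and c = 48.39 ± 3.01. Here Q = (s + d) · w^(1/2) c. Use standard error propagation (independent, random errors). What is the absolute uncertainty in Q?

1570

Let u = s + d = 51.38. δu = √(δs² + δd²) = √(0.610 + 7.13) = 2.78, so δu/u = 0.0541.
Q is then a monomial in u, w, c:
δQ/Q = √((δu/u)² + (½·δw/w)² + (1·δc/c)²) = √(0.00293 + 0.000674 + 0.00387) = 0.0865
Q = 18130, so δQ = 0.0865 × 18130 = 1570.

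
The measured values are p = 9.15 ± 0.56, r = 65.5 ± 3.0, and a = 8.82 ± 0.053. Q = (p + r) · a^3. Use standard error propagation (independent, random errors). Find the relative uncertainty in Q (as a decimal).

Let u = p + r = 74.7. δu = √(δp² + δr²) = √(0.314 + 9.00) = 3.05, so δu/u = 0.0409.
Q is then a monomial in u, a:
δQ/Q = √((δu/u)² + (3·δa/a)²) = √(0.00167 + 0.000325) = 0.0447

0.0447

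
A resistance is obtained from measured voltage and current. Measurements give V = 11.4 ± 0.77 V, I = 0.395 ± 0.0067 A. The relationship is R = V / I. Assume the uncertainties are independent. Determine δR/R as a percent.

6.96%

R is a product of powers, so relative uncertainties combine in quadrature:
  (1·δV/V)² = (1×0.0675)² = 0.00456;  (-1·δI/I)² = (-1×0.0170)² = 0.000288
δR/R = √(0.00485) = 0.0696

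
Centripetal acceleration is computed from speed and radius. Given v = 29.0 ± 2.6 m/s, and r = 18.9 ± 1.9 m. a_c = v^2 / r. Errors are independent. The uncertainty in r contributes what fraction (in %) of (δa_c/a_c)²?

23.9%

(δa_c/a_c)² = (2·δv/v)² + (-1·δr/r)²
  v term: (2×0.0897)² = 0.0322
  r term: (-1×0.101)² = 0.0101
Total = 0.0423. Share from r = 0.0101/0.0423 = 0.239.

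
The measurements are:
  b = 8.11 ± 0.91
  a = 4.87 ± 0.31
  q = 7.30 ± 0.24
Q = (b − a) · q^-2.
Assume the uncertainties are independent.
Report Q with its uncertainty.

Let u = b − a = 3.24. δu = √(δb² + δa²) = √(0.828 + 0.0961) = 0.961, so δu/u = 0.297.
Q is then a monomial in u, q:
δQ/Q = √((δu/u)² + (-2·δq/q)²) = √(0.0880 + 0.00432) = 0.304
Q = 0.0608, so δQ = 0.304 × 0.0608 = 0.0185.

0.0608 ± 0.0185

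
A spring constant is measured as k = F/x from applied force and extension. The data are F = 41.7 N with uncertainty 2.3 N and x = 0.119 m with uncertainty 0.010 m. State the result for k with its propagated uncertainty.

k is a product of powers, so relative uncertainties combine in quadrature:
  (1·δF/F)² = (1×0.0552)² = 0.00304;  (-1·δx/x)² = (-1×0.0840)² = 0.00706
δk/k = √(0.0101) = 0.101
k = 350 N/m, so δk = 0.101 × 350 = 35.2 N/m.

350 ± 35.2 N/m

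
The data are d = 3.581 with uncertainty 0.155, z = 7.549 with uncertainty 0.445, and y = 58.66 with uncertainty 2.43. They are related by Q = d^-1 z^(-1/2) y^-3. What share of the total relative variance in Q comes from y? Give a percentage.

(δQ/Q)² = (-1·δd/d)² + (−½·δz/z)² + (-3·δy/y)²
  d term: (-1×0.0433)² = 0.00187
  z term: (-0.5×0.0589)² = 0.000869
  y term: (-3×0.0414)² = 0.0154
Total = 0.0182. Share from y = 0.0154/0.0182 = 0.849.

84.9%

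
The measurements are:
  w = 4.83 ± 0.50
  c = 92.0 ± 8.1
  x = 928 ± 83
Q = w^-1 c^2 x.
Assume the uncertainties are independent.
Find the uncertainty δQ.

Each factor contributes (exponent × relative error)² to (δQ/Q)²:
  (-1·δw/w)² = (-1×0.104)² = 0.0107;  (2·δc/c)² = (2×0.0880)² = 0.0310;  (1·δx/x)² = (1×0.0894)² = 0.00800
δQ/Q = √(0.0497) = 0.223
Q = 1.63e+06, so δQ = 0.223 × 1.63e+06 = 3.63e+05.

3.63e+05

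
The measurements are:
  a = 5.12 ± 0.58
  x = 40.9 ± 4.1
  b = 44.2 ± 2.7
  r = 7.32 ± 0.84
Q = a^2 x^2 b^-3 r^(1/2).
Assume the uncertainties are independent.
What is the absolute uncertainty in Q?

0.492

Since Q is a product/quotient, work with relative uncertainties:
  (2·δa/a)² = (2×0.113)² = 0.0513;  (2·δx/x)² = (2×0.100)² = 0.0402;  (-3·δb/b)² = (-3×0.0611)² = 0.0336;  (½·δr/r)² = (0.5×0.115)² = 0.00329
δQ/Q = √(0.128) = 0.358
Q = 1.37, so δQ = 0.358 × 1.37 = 0.492.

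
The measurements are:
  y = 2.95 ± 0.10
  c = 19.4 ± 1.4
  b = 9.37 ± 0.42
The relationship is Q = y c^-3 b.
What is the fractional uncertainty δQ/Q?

Q is a product of powers, so relative uncertainties combine in quadrature:
  (1·δy/y)² = (1×0.0339)² = 0.00115;  (-3·δc/c)² = (-3×0.0722)² = 0.0469;  (1·δb/b)² = (1×0.0448)² = 0.00201
δQ/Q = √(0.0500) = 0.224

0.224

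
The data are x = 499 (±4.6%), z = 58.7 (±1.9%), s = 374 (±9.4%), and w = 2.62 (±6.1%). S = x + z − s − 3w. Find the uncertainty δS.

42.0

Each term contributes (cᵢ δxᵢ)² to (δS)²:
  (δx)² = 527;  (δz)² = 1.24;  (δs)² = 1240;  (3·δw)² = 0.230
δS = √(1760) = 42.0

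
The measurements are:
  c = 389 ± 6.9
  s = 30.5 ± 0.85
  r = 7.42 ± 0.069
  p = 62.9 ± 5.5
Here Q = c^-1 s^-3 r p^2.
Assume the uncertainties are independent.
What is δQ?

Each factor contributes (exponent × relative error)² to (δQ/Q)²:
  (-1·δc/c)² = (-1×0.0177)² = 0.000315;  (-3·δs/s)² = (-3×0.0279)² = 0.00699;  (1·δr/r)² = (1×0.00930)² = 8.65e-05;  (2·δp/p)² = (2×0.0874)² = 0.0306
δQ/Q = √(0.0380) = 0.195
Q = 0.00266, so δQ = 0.195 × 0.00266 = 0.000518.

0.000518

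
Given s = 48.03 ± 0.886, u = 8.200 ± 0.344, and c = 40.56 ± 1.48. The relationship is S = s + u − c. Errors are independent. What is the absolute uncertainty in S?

1.76

Each term contributes (cᵢ δxᵢ)² to (δS)²:
  (δs)² = 0.785;  (δu)² = 0.118;  (δc)² = 2.19
δS = √(3.09) = 1.76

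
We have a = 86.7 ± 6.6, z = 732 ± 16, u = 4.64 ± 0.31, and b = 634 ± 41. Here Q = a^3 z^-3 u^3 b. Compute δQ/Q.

0.318

Q is a product of powers, so relative uncertainties combine in quadrature:
  (3·δa/a)² = (3×0.0761)² = 0.0522;  (-3·δz/z)² = (-3×0.0219)² = 0.00430;  (3·δu/u)² = (3×0.0668)² = 0.0402;  (1·δb/b)² = (1×0.0647)² = 0.00418
δQ/Q = √(0.101) = 0.318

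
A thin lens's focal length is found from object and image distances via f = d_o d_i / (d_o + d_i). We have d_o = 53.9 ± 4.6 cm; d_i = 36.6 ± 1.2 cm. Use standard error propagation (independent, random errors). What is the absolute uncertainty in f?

∂f/∂d_o = (d_i/(d_o+d_i))² = 0.164;  ∂f/∂d_i = (d_o/(d_o+d_i))² = 0.355
δf = √((∂f/∂d_o · δd_o)² + (∂f/∂d_i · δd_i)²) = √(0.566 + 0.181) = 0.864 cm

0.864 cm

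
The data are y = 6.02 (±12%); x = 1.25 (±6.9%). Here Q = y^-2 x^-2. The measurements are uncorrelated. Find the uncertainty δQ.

0.00489

Relative error in a monomial: (δQ/Q)² = Σ (nᵢ · δxᵢ/xᵢ)².
  (-2·δy/y)² = (-2×0.120)² = 0.0576;  (-2·δx/x)² = (-2×0.0690)² = 0.0190
δQ/Q = √(0.0766) = 0.277
Q = 0.0177, so δQ = 0.277 × 0.0177 = 0.00489.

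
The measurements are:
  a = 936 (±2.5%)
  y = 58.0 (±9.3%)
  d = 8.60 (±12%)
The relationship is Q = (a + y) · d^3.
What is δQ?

Let u = a + y = 994. δu = √(δa² + δy²) = √(548 + 29.1) = 24.0, so δu/u = 0.0242.
Q is then a monomial in u, d:
δQ/Q = √((δu/u)² + (3·δd/d)²) = √(0.000584 + 0.130) = 0.361
Q = 6.32e+05, so δQ = 0.361 × 6.32e+05 = 2.28e+05.

2.28e+05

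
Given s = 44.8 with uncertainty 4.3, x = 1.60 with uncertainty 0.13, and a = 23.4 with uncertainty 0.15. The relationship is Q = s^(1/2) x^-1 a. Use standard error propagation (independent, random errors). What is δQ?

9.26

Q is a product of powers, so relative uncertainties combine in quadrature:
  (½·δs/s)² = (0.5×0.0960)² = 0.00230;  (-1·δx/x)² = (-1×0.0813)² = 0.00660;  (1·δa/a)² = (1×0.00641)² = 4.11e-05
δQ/Q = √(0.00895) = 0.0946
Q = 97.9, so δQ = 0.0946 × 97.9 = 9.26.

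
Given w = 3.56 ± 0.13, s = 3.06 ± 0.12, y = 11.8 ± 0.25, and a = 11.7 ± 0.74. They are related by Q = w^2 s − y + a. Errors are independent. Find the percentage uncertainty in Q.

8.55%

Let p = w^2·s = 38.8. δp/p = √((2·δw/w)² + (1·δs/s)²) = √(0.00533 + 0.00154) = 0.0829, so δp = 3.21.
Q = p − y + a: δQ = √(δp² + δy² + δa²) = √(10.3 + 0.0625 + 0.548) = 3.31
Q = 38.7, so δQ/Q = 3.31/38.7 = 0.0855.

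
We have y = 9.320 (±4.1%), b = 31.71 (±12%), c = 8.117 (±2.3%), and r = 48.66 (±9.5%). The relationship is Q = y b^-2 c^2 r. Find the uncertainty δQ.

Q is a product of powers, so relative uncertainties combine in quadrature:
  (1·δy/y)² = (1×0.0410)² = 0.00168;  (-2·δb/b)² = (-2×0.120)² = 0.0576;  (2·δc/c)² = (2×0.0230)² = 0.00212;  (1·δr/r)² = (1×0.0950)² = 0.00903
δQ/Q = √(0.0704) = 0.265
Q = 29.72, so δQ = 0.265 × 29.72 = 7.89.

7.89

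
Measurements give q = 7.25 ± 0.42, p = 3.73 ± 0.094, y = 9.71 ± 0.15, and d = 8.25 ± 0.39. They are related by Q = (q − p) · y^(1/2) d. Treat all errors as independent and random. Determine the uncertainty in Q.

Let u = q − p = 3.52. δu = √(δq² + δp²) = √(0.176 + 0.00884) = 0.430, so δu/u = 0.122.
Q is then a monomial in u, y, d:
δQ/Q = √((δu/u)² + (½·δy/y)² + (1·δd/d)²) = √(0.0149 + 5.97e-05 + 0.00223) = 0.131
Q = 90.5, so δQ = 0.131 × 90.5 = 11.9.

11.9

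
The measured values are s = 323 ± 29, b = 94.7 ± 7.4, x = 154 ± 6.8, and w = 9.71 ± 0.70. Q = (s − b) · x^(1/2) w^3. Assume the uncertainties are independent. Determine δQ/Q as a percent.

Let u = s − b = 228. δu = √(δs² + δb²) = √(841 + 54.8) = 29.9, so δu/u = 0.131.
Q is then a monomial in u, x, w:
δQ/Q = √((δu/u)² + (½·δx/x)² + (3·δw/w)²) = √(0.0172 + 0.000487 + 0.0468) = 0.254

25.4%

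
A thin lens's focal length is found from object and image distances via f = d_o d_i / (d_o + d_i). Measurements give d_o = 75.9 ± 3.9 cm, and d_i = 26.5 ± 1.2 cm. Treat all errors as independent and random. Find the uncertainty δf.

0.709 cm

∂f/∂d_o = (d_i/(d_o+d_i))² = 0.0670;  ∂f/∂d_i = (d_o/(d_o+d_i))² = 0.549
δf = √((∂f/∂d_o · δd_o)² + (∂f/∂d_i · δd_i)²) = √(0.0682 + 0.435) = 0.709 cm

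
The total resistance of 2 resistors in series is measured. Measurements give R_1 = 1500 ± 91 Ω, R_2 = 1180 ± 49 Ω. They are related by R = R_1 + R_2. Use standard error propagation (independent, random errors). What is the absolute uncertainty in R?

Absolute uncertainties add in quadrature for a linear combination:
  (δR_1)² = 8280;  (δR_2)² = 2400
δR = √(10700) = 103 Ω

103 Ω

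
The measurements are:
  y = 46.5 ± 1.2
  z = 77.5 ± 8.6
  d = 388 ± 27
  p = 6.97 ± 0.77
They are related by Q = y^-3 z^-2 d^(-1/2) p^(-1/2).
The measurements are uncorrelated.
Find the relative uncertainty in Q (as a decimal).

0.244

Since Q is a product/quotient, work with relative uncertainties:
  (-3·δy/y)² = (-3×0.0258)² = 0.00599;  (-2·δz/z)² = (-2×0.111)² = 0.0493;  (−½·δd/d)² = (-0.5×0.0696)² = 0.00121;  (−½·δp/p)² = (-0.5×0.110)² = 0.00305
δQ/Q = √(0.0595) = 0.244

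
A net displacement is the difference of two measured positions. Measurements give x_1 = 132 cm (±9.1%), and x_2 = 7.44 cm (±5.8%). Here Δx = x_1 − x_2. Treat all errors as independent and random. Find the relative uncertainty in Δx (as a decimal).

0.0965

Sums and differences: (δΔx)² = Σ (cᵢ δxᵢ)².
  (δx_1)² = 144;  (δx_2)² = 0.186
δΔx = √(144) = 12.0 cm
Δx = 125 cm, so δΔx/Δx = 12.0/125 = 0.0965.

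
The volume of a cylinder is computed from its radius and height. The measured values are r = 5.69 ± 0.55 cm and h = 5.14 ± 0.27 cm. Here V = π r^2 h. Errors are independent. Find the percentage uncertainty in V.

20.0%

V is a product of powers, so relative uncertainties combine in quadrature:
  (2·δr/r)² = (2×0.0967)² = 0.0374;  (1·δh/h)² = (1×0.0525)² = 0.00276
δV/V = √(0.0401) = 0.200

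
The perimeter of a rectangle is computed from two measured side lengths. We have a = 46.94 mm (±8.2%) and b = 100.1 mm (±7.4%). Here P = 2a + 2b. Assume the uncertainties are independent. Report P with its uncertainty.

294.1 ± 16.7 mm

Absolute uncertainties add in quadrature for a linear combination:
  (2·δa)² = 59.3;  (2·δb)² = 219
δP = √(279) = 16.7 mm
P = 294.1 mm.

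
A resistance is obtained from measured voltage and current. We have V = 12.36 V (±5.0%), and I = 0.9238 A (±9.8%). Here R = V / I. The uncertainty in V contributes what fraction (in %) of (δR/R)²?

(δR/R)² = (1·δV/V)² + (-1·δI/I)²
  V term: (1×0.0500)² = 0.00250
  I term: (-1×0.0980)² = 0.00960
Total = 0.0121. Share from V = 0.00250/0.0121 = 0.207.

20.7%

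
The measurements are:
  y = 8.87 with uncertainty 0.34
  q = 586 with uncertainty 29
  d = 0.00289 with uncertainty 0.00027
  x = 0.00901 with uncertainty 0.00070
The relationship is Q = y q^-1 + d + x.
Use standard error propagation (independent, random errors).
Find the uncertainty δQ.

0.00121

Let p = y·q^-1 = 0.0151. δp/p = √((1·δy/y)² + (-1·δq/q)²) = √(0.00147 + 0.00245) = 0.0626, so δp = 0.000947.
Q = p + d + x: δQ = √(δp² + δd² + δx²) = √(8.98e-07 + 7.29e-08 + 4.9e-07) = 0.00121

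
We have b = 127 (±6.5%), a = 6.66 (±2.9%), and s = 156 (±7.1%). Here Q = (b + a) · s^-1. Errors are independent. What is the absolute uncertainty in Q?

Let u = b + a = 134. δu = √(δb² + δa²) = √(68.1 + 0.0373) = 8.26, so δu/u = 0.0618.
Q is then a monomial in u, s:
δQ/Q = √((δu/u)² + (-1·δs/s)²) = √(0.00382 + 0.00504) = 0.0941
Q = 0.857, so δQ = 0.0941 × 0.857 = 0.0806.

0.0806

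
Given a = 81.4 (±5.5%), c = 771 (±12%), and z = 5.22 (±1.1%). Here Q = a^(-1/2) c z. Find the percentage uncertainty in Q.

For a monomial Q ∝ a^(-1/2), c, z, fractional errors add in quadrature:
  (−½·δa/a)² = (-0.5×0.0550)² = 0.000756;  (1·δc/c)² = (1×0.120)² = 0.0144;  (1·δz/z)² = (1×0.0110)² = 0.000121
δQ/Q = √(0.0153) = 0.124

12.4%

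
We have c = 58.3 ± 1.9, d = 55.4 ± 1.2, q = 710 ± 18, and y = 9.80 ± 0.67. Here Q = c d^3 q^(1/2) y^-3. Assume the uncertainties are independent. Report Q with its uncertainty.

(2.81 ± 0.612) × 10^5

Q is a product of powers, so relative uncertainties combine in quadrature:
  (1·δc/c)² = (1×0.0326)² = 0.00106;  (3·δd/d)² = (3×0.0217)² = 0.00422;  (½·δq/q)² = (0.5×0.0254)² = 0.000161;  (-3·δy/y)² = (-3×0.0684)² = 0.0421
δQ/Q = √(0.0475) = 0.218
Q = 2.81e+05, so δQ = 0.218 × 2.81e+05 = 61200.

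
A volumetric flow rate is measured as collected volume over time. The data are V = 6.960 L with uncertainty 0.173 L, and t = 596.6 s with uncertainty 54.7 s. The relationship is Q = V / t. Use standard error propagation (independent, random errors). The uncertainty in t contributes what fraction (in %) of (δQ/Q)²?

93.2%

(δQ/Q)² = (1·δV/V)² + (-1·δt/t)²
  V term: (1×0.0249)² = 0.000618
  t term: (-1×0.0917)² = 0.00841
Total = 0.00902. Share from t = 0.00841/0.00902 = 0.932.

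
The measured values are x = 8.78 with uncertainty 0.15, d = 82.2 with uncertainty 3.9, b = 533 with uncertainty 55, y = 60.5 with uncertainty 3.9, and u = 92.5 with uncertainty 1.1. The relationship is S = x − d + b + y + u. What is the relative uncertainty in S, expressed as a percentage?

S is a linear combination, so absolute uncertainties add in quadrature:
  (δx)² = 0.0225;  (δd)² = 15.2;  (δb)² = 3020;  (δy)² = 15.2;  (δu)² = 1.21
δS = √(3060) = 55.3
S = 613, so δS/S = 55.3/613 = 0.0903.

9.03%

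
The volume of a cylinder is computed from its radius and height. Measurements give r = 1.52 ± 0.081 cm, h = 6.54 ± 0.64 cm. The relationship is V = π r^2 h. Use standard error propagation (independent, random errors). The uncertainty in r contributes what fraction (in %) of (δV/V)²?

(δV/V)² = (2·δr/r)² + (1·δh/h)²
  r term: (2×0.0533)² = 0.0114
  h term: (1×0.0979)² = 0.00958
Total = 0.0209. Share from r = 0.0114/0.0209 = 0.543.

54.3%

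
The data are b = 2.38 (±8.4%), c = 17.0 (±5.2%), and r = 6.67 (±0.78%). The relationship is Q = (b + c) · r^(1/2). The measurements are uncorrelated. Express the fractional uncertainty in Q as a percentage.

Let u = b + c = 19.4. δu = √(δb² + δc²) = √(0.0400 + 0.781) = 0.906, so δu/u = 0.0468.
Q is then a monomial in u, r:
δQ/Q = √((δu/u)² + (½·δr/r)²) = √(0.00219 + 1.52e-05) = 0.0469

4.69%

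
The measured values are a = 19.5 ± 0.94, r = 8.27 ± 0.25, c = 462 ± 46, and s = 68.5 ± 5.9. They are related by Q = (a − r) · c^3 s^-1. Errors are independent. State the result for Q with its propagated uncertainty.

(1.62 ± 0.522) × 10^7

Let u = a − r = 11.2. δu = √(δa² + δr²) = √(0.884 + 0.0625) = 0.973, so δu/u = 0.0866.
Q is then a monomial in u, c, s:
δQ/Q = √((δu/u)² + (3·δc/c)² + (-1·δs/s)²) = √(0.00750 + 0.0892 + 0.00742) = 0.323
Q = 1.62e+07, so δQ = 0.323 × 1.62e+07 = 5.22e+06.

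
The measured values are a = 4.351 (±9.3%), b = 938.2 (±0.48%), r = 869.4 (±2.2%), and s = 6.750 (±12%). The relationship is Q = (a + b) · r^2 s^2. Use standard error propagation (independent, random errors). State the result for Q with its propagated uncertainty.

Let u = a + b = 942.6. δu = √(δa² + δb²) = √(0.164 + 20.3) = 4.52, so δu/u = 0.00480.
Q is then a monomial in u, r, s:
δQ/Q = √((δu/u)² + (2·δr/r)² + (2·δs/s)²) = √(2.3e-05 + 0.00194 + 0.0576) = 0.244
Q = 3.246e+10, so δQ = 0.244 × 3.246e+10 = 7.92e+09.

(3.246 ± 0.792) × 10^10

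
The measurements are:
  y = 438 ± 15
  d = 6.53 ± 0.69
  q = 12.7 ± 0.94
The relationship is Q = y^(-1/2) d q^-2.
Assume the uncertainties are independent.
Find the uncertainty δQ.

Products/powers → add relative errors in quadrature, weighted by exponent:
  (−½·δy/y)² = (-0.5×0.0342)² = 0.000293;  (1·δd/d)² = (1×0.106)² = 0.0112;  (-2·δq/q)² = (-2×0.0740)² = 0.0219
δQ/Q = √(0.0334) = 0.183
Q = 0.00193, so δQ = 0.183 × 0.00193 = 0.000353.

0.000353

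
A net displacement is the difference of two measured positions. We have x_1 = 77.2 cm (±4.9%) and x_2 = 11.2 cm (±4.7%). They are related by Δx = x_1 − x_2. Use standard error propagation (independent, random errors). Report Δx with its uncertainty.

Sums and differences: (δΔx)² = Σ (cᵢ δxᵢ)².
  (δx_1)² = 14.3;  (δx_2)² = 0.277
δΔx = √(14.6) = 3.82 cm
Δx = 66.0 cm.

66.0 ± 3.82 cm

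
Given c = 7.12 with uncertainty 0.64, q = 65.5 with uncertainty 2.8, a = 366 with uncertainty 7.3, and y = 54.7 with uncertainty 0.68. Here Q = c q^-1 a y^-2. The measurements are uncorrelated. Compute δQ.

0.00139

Since Q is a product/quotient, work with relative uncertainties:
  (1·δc/c)² = (1×0.0899)² = 0.00808;  (-1·δq/q)² = (-1×0.0427)² = 0.00183;  (1·δa/a)² = (1×0.0199)² = 0.000398;  (-2·δy/y)² = (-2×0.0124)² = 0.000618
δQ/Q = √(0.0109) = 0.105
Q = 0.0133, so δQ = 0.105 × 0.0133 = 0.00139.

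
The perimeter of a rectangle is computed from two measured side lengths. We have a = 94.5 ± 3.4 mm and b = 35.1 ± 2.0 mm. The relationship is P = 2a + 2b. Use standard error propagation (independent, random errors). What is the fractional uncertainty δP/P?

Sums and differences: (δP)² = Σ (cᵢ δxᵢ)².
  (2·δa)² = 46.2;  (2·δb)² = 16.0
δP = √(62.2) = 7.89 mm
P = 259 mm, so δP/P = 7.89/259 = 0.0304.

0.0304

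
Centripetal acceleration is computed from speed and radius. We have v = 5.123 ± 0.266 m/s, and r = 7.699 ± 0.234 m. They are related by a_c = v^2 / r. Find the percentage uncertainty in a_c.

Each factor contributes (exponent × relative error)² to (δa_c/a_c)²:
  (2·δv/v)² = (2×0.0519)² = 0.0108;  (-1·δr/r)² = (-1×0.0304)² = 0.000924
δa_c/a_c = √(0.0117) = 0.108

10.8%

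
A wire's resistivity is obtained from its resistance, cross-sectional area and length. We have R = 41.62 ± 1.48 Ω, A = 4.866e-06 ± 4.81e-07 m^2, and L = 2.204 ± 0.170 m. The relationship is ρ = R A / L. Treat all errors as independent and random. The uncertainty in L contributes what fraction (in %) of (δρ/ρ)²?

35.0%

(δρ/ρ)² = (1·δR/R)² + (1·δA/A)² + (-1·δL/L)²
  R term: (1×0.0356)² = 0.00126
  A term: (1×0.0988)² = 0.00977
  L term: (-1×0.0771)² = 0.00595
Total = 0.0170. Share from L = 0.00595/0.0170 = 0.350.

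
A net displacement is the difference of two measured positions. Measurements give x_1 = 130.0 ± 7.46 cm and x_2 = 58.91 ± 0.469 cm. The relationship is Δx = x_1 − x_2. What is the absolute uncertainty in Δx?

Each term contributes (cᵢ δxᵢ)² to (δΔx)²:
  (δx_1)² = 55.7;  (δx_2)² = 0.220
δΔx = √(55.9) = 7.47 cm

7.47 cm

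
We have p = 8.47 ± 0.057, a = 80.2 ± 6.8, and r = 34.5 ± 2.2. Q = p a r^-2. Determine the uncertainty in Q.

For a monomial Q ∝ p, a, r^-2, fractional errors add in quadrature:
  (1·δp/p)² = (1×0.00673)² = 4.53e-05;  (1·δa/a)² = (1×0.0848)² = 0.00719;  (-2·δr/r)² = (-2×0.0638)² = 0.0163
δQ/Q = √(0.0235) = 0.153
Q = 0.571, so δQ = 0.153 × 0.571 = 0.0875.

0.0875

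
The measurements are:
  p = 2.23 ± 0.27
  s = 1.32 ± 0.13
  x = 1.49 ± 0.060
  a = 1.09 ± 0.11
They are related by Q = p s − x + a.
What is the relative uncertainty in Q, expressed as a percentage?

Let w = p·s = 2.94. δw/w = √((1·δp/p)² + (1·δs/s)²) = √(0.0147 + 0.00970) = 0.156, so δw = 0.459.
Q = w − x + a: δQ = √(δw² + δx² + δa²) = √(0.211 + 0.00360 + 0.0121) = 0.476
Q = 2.54, so δQ/Q = 0.476/2.54 = 0.187.

18.7%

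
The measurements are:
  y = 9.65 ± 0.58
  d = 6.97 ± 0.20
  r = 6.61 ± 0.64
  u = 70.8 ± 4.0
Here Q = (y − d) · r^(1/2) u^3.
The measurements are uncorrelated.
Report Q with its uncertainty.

Let w = y − d = 2.68. δw = √(δy² + δd²) = √(0.336 + 0.0400) = 0.614, so δw/w = 0.229.
Q is then a monomial in w, r, u:
δQ/Q = √((δw/w)² + (½·δr/r)² + (3·δu/u)²) = √(0.0524 + 0.00234 + 0.0287) = 0.289
Q = 2.45e+06, so δQ = 0.289 × 2.45e+06 = 7.07e+05.

(2.45 ± 0.707) × 10^6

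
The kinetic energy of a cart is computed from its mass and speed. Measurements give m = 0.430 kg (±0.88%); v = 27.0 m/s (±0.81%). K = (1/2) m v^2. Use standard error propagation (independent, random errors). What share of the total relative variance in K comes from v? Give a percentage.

(δK/K)² = (1·δm/m)² + (2·δv/v)²
  m term: (1×0.00880)² = 7.74e-05
  v term: (2×0.00810)² = 0.000262
Total = 0.000340. Share from v = 0.000262/0.000340 = 0.772.

77.2%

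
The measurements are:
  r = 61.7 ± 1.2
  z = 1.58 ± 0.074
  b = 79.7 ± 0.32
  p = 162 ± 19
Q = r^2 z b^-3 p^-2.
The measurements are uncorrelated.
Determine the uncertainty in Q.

1.1e-07

Q is a product of powers, so relative uncertainties combine in quadrature:
  (2·δr/r)² = (2×0.0194)² = 0.00151;  (1·δz/z)² = (1×0.0468)² = 0.00219;  (-3·δb/b)² = (-3×0.00402)² = 0.000145;  (-2·δp/p)² = (-2×0.117)² = 0.0550
δQ/Q = √(0.0589) = 0.243
Q = 4.53e-07, so δQ = 0.243 × 4.53e-07 = 1.1e-07.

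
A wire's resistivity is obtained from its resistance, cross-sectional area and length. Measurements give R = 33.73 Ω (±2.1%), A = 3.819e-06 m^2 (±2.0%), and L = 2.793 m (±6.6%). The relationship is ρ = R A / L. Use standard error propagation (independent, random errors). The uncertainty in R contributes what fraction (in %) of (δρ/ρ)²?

(δρ/ρ)² = (1·δR/R)² + (1·δA/A)² + (-1·δL/L)²
  R term: (1×0.0210)² = 0.000441
  A term: (1×0.0200)² = 0.000400
  L term: (-1×0.0660)² = 0.00436
Total = 0.00520. Share from R = 0.000441/0.00520 = 0.0849.

8.49%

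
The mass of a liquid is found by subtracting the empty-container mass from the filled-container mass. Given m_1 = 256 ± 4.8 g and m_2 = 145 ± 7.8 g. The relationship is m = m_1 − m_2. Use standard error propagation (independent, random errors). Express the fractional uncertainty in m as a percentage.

8.25%

Sums and differences: (δm)² = Σ (cᵢ δxᵢ)².
  (δm_1)² = 23.0;  (δm_2)² = 60.8
δm = √(83.9) = 9.16 g
m = 111 g, so δm/m = 9.16/111 = 0.0825.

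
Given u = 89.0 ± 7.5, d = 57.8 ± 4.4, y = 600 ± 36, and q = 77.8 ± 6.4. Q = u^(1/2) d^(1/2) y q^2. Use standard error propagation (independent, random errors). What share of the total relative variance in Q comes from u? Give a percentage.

(δQ/Q)² = (½·δu/u)² + (½·δd/d)² + (1·δy/y)² + (2·δq/q)²
  u term: (0.5×0.0843)² = 0.00178
  d term: (0.5×0.0761)² = 0.00145
  y term: (1×0.0600)² = 0.00360
  q term: (2×0.0823)² = 0.0271
Total = 0.0339. Share from u = 0.00178/0.0339 = 0.0524.

5.24%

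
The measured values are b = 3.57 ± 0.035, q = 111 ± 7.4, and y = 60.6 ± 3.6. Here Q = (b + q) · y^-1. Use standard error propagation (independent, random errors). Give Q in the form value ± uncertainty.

Let u = b + q = 115. δu = √(δb² + δq²) = √(0.00123 + 54.8) = 7.40, so δu/u = 0.0646.
Q is then a monomial in u, y:
δQ/Q = √((δu/u)² + (-1·δy/y)²) = √(0.00417 + 0.00353) = 0.0878
Q = 1.89, so δQ = 0.0878 × 1.89 = 0.166.

1.89 ± 0.166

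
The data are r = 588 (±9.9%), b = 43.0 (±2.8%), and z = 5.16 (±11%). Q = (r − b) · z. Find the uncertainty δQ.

Let u = r − b = 545. δu = √(δr² + δb²) = √(3390 + 1.45) = 58.2, so δu/u = 0.107.
Q is then a monomial in u, z:
δQ/Q = √((δu/u)² + (1·δz/z)²) = √(0.0114 + 0.0121) = 0.153
Q = 2810, so δQ = 0.153 × 2810 = 431.

431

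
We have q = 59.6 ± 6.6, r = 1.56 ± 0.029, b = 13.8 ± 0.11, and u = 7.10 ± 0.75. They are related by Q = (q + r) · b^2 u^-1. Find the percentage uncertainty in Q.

15.2%

Let w = q + r = 61.2. δw = √(δq² + δr²) = √(43.6 + 0.000841) = 6.60, so δw/w = 0.108.
Q is then a monomial in w, b, u:
δQ/Q = √((δw/w)² + (2·δb/b)² + (-1·δu/u)²) = √(0.0116 + 0.000254 + 0.0112) = 0.152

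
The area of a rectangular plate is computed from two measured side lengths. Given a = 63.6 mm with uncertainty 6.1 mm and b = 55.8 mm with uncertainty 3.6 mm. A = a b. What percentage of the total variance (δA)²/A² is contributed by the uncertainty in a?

68.8%

(δA/A)² = (1·δa/a)² + (1·δb/b)²
  a term: (1×0.0959)² = 0.00920
  b term: (1×0.0645)² = 0.00416
Total = 0.0134. Share from a = 0.00920/0.0134 = 0.688.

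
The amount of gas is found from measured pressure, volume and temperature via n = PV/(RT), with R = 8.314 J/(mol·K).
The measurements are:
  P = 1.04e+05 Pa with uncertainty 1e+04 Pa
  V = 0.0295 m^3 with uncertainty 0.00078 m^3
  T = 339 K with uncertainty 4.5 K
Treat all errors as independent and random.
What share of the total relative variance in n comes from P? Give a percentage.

(δn/n)² = (1·δP/P)² + (1·δV/V)² + (-1·δT/T)²
  P term: (1×0.0962)² = 0.00925
  V term: (1×0.0264)² = 0.000699
  T term: (-1×0.0133)² = 0.000176
Total = 0.0101. Share from P = 0.00925/0.0101 = 0.914.

91.4%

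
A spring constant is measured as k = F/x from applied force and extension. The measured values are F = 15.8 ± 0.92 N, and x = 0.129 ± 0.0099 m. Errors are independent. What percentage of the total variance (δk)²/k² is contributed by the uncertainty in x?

63.5%

(δk/k)² = (1·δF/F)² + (-1·δx/x)²
  F term: (1×0.0582)² = 0.00339
  x term: (-1×0.0767)² = 0.00589
Total = 0.00928. Share from x = 0.00589/0.00928 = 0.635.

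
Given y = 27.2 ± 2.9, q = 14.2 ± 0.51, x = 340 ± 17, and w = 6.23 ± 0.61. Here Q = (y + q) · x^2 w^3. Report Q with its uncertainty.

(1.16 ± 0.368) × 10^9

Let u = y + q = 41.4. δu = √(δy² + δq²) = √(8.41 + 0.260) = 2.94, so δu/u = 0.0711.
Q is then a monomial in u, x, w:
δQ/Q = √((δu/u)² + (2·δx/x)² + (3·δw/w)²) = √(0.00506 + 0.0100 + 0.0863) = 0.318
Q = 1.16e+09, so δQ = 0.318 × 1.16e+09 = 3.68e+08.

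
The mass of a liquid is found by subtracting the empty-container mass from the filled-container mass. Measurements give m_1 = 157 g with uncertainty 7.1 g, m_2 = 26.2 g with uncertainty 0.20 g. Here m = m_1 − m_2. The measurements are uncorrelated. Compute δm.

7.10 g

For a sum/difference, combine absolute errors in quadrature:
  (δm_1)² = 50.4;  (δm_2)² = 0.0400
δm = √(50.4) = 7.10 g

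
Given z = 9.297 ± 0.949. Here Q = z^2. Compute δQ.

Each factor contributes (exponent × relative error)² to (δQ/Q)²:
  (2·δz/z)² = (2×0.102)² = 0.0417
δQ/Q = √(0.0417) = 0.204
Q = 86.43, so δQ = 0.204 × 86.43 = 17.6.

17.6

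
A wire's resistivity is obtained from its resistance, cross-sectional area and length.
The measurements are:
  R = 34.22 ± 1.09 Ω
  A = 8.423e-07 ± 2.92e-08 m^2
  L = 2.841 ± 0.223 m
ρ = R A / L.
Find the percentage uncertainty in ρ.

Each factor contributes (exponent × relative error)² to (δρ/ρ)²:
  (1·δR/R)² = (1×0.0319)² = 0.00101;  (1·δA/A)² = (1×0.0347)² = 0.00120;  (-1·δL/L)² = (-1×0.0785)² = 0.00616
δρ/ρ = √(0.00838) = 0.0915

9.15%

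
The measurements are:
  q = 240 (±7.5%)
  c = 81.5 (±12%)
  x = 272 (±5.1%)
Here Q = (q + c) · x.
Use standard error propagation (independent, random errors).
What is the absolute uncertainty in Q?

7140

Let u = q + c = 322. δu = √(δq² + δc²) = √(324 + 95.6) = 20.5, so δu/u = 0.0637.
Q is then a monomial in u, x:
δQ/Q = √((δu/u)² + (1·δx/x)²) = √(0.00406 + 0.00260) = 0.0816
Q = 87400, so δQ = 0.0816 × 87400 = 7140.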